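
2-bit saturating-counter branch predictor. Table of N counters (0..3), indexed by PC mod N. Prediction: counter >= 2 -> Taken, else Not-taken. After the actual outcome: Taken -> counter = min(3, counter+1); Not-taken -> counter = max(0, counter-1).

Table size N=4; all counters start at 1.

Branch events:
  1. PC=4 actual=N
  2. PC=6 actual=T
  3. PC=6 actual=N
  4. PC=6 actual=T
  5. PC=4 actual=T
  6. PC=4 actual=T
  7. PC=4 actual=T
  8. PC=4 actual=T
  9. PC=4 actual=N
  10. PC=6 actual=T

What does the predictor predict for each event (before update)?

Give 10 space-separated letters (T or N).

Answer: N N T N N N T T T T

Derivation:
Ev 1: PC=4 idx=0 pred=N actual=N -> ctr[0]=0
Ev 2: PC=6 idx=2 pred=N actual=T -> ctr[2]=2
Ev 3: PC=6 idx=2 pred=T actual=N -> ctr[2]=1
Ev 4: PC=6 idx=2 pred=N actual=T -> ctr[2]=2
Ev 5: PC=4 idx=0 pred=N actual=T -> ctr[0]=1
Ev 6: PC=4 idx=0 pred=N actual=T -> ctr[0]=2
Ev 7: PC=4 idx=0 pred=T actual=T -> ctr[0]=3
Ev 8: PC=4 idx=0 pred=T actual=T -> ctr[0]=3
Ev 9: PC=4 idx=0 pred=T actual=N -> ctr[0]=2
Ev 10: PC=6 idx=2 pred=T actual=T -> ctr[2]=3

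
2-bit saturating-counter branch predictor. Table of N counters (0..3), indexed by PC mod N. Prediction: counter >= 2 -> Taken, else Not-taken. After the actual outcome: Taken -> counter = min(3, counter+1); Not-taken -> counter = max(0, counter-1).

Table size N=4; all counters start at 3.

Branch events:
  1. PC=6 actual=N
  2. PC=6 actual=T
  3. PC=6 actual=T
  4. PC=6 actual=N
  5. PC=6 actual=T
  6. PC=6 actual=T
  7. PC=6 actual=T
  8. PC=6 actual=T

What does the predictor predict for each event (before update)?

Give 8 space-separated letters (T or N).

Answer: T T T T T T T T

Derivation:
Ev 1: PC=6 idx=2 pred=T actual=N -> ctr[2]=2
Ev 2: PC=6 idx=2 pred=T actual=T -> ctr[2]=3
Ev 3: PC=6 idx=2 pred=T actual=T -> ctr[2]=3
Ev 4: PC=6 idx=2 pred=T actual=N -> ctr[2]=2
Ev 5: PC=6 idx=2 pred=T actual=T -> ctr[2]=3
Ev 6: PC=6 idx=2 pred=T actual=T -> ctr[2]=3
Ev 7: PC=6 idx=2 pred=T actual=T -> ctr[2]=3
Ev 8: PC=6 idx=2 pred=T actual=T -> ctr[2]=3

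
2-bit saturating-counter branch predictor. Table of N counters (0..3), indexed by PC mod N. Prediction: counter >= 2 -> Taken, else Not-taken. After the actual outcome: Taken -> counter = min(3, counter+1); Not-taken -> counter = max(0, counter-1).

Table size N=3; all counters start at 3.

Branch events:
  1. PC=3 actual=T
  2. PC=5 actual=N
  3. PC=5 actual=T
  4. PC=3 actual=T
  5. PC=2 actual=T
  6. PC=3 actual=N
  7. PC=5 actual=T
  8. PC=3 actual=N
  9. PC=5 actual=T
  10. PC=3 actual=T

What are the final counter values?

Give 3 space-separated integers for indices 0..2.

Answer: 2 3 3

Derivation:
Ev 1: PC=3 idx=0 pred=T actual=T -> ctr[0]=3
Ev 2: PC=5 idx=2 pred=T actual=N -> ctr[2]=2
Ev 3: PC=5 idx=2 pred=T actual=T -> ctr[2]=3
Ev 4: PC=3 idx=0 pred=T actual=T -> ctr[0]=3
Ev 5: PC=2 idx=2 pred=T actual=T -> ctr[2]=3
Ev 6: PC=3 idx=0 pred=T actual=N -> ctr[0]=2
Ev 7: PC=5 idx=2 pred=T actual=T -> ctr[2]=3
Ev 8: PC=3 idx=0 pred=T actual=N -> ctr[0]=1
Ev 9: PC=5 idx=2 pred=T actual=T -> ctr[2]=3
Ev 10: PC=3 idx=0 pred=N actual=T -> ctr[0]=2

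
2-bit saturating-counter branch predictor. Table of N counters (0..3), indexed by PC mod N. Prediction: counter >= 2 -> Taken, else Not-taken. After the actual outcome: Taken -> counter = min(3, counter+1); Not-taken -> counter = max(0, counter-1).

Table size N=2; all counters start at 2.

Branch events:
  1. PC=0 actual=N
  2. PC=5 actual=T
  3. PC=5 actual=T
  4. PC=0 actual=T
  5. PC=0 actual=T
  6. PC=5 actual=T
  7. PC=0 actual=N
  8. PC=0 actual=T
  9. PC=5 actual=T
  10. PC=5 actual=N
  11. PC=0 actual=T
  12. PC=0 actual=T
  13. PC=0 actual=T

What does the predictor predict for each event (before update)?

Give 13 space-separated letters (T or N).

Answer: T T T N T T T T T T T T T

Derivation:
Ev 1: PC=0 idx=0 pred=T actual=N -> ctr[0]=1
Ev 2: PC=5 idx=1 pred=T actual=T -> ctr[1]=3
Ev 3: PC=5 idx=1 pred=T actual=T -> ctr[1]=3
Ev 4: PC=0 idx=0 pred=N actual=T -> ctr[0]=2
Ev 5: PC=0 idx=0 pred=T actual=T -> ctr[0]=3
Ev 6: PC=5 idx=1 pred=T actual=T -> ctr[1]=3
Ev 7: PC=0 idx=0 pred=T actual=N -> ctr[0]=2
Ev 8: PC=0 idx=0 pred=T actual=T -> ctr[0]=3
Ev 9: PC=5 idx=1 pred=T actual=T -> ctr[1]=3
Ev 10: PC=5 idx=1 pred=T actual=N -> ctr[1]=2
Ev 11: PC=0 idx=0 pred=T actual=T -> ctr[0]=3
Ev 12: PC=0 idx=0 pred=T actual=T -> ctr[0]=3
Ev 13: PC=0 idx=0 pred=T actual=T -> ctr[0]=3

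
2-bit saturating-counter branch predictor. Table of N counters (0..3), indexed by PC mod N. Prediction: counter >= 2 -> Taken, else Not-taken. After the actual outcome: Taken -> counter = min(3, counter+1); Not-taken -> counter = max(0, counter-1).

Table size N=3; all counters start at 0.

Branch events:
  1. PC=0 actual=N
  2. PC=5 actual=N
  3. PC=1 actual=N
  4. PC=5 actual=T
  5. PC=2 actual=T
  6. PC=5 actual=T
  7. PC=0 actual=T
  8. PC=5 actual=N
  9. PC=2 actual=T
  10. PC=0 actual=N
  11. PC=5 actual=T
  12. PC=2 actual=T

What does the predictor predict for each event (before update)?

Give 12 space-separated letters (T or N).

Ev 1: PC=0 idx=0 pred=N actual=N -> ctr[0]=0
Ev 2: PC=5 idx=2 pred=N actual=N -> ctr[2]=0
Ev 3: PC=1 idx=1 pred=N actual=N -> ctr[1]=0
Ev 4: PC=5 idx=2 pred=N actual=T -> ctr[2]=1
Ev 5: PC=2 idx=2 pred=N actual=T -> ctr[2]=2
Ev 6: PC=5 idx=2 pred=T actual=T -> ctr[2]=3
Ev 7: PC=0 idx=0 pred=N actual=T -> ctr[0]=1
Ev 8: PC=5 idx=2 pred=T actual=N -> ctr[2]=2
Ev 9: PC=2 idx=2 pred=T actual=T -> ctr[2]=3
Ev 10: PC=0 idx=0 pred=N actual=N -> ctr[0]=0
Ev 11: PC=5 idx=2 pred=T actual=T -> ctr[2]=3
Ev 12: PC=2 idx=2 pred=T actual=T -> ctr[2]=3

Answer: N N N N N T N T T N T T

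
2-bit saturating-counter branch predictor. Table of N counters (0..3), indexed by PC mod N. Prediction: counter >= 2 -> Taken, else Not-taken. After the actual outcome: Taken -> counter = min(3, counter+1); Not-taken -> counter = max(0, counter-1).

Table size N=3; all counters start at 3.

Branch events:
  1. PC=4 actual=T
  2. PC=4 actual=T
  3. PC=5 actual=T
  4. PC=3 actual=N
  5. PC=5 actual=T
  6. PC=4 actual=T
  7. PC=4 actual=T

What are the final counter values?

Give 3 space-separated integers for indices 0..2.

Answer: 2 3 3

Derivation:
Ev 1: PC=4 idx=1 pred=T actual=T -> ctr[1]=3
Ev 2: PC=4 idx=1 pred=T actual=T -> ctr[1]=3
Ev 3: PC=5 idx=2 pred=T actual=T -> ctr[2]=3
Ev 4: PC=3 idx=0 pred=T actual=N -> ctr[0]=2
Ev 5: PC=5 idx=2 pred=T actual=T -> ctr[2]=3
Ev 6: PC=4 idx=1 pred=T actual=T -> ctr[1]=3
Ev 7: PC=4 idx=1 pred=T actual=T -> ctr[1]=3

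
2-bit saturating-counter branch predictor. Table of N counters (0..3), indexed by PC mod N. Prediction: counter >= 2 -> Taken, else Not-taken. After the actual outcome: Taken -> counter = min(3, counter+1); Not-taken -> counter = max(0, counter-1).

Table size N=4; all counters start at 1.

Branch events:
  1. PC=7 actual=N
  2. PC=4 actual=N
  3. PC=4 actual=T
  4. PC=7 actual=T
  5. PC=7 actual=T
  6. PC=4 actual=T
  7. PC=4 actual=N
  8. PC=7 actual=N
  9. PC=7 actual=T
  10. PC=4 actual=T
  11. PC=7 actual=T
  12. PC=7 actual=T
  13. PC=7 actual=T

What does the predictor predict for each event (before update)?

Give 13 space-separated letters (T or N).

Ev 1: PC=7 idx=3 pred=N actual=N -> ctr[3]=0
Ev 2: PC=4 idx=0 pred=N actual=N -> ctr[0]=0
Ev 3: PC=4 idx=0 pred=N actual=T -> ctr[0]=1
Ev 4: PC=7 idx=3 pred=N actual=T -> ctr[3]=1
Ev 5: PC=7 idx=3 pred=N actual=T -> ctr[3]=2
Ev 6: PC=4 idx=0 pred=N actual=T -> ctr[0]=2
Ev 7: PC=4 idx=0 pred=T actual=N -> ctr[0]=1
Ev 8: PC=7 idx=3 pred=T actual=N -> ctr[3]=1
Ev 9: PC=7 idx=3 pred=N actual=T -> ctr[3]=2
Ev 10: PC=4 idx=0 pred=N actual=T -> ctr[0]=2
Ev 11: PC=7 idx=3 pred=T actual=T -> ctr[3]=3
Ev 12: PC=7 idx=3 pred=T actual=T -> ctr[3]=3
Ev 13: PC=7 idx=3 pred=T actual=T -> ctr[3]=3

Answer: N N N N N N T T N N T T T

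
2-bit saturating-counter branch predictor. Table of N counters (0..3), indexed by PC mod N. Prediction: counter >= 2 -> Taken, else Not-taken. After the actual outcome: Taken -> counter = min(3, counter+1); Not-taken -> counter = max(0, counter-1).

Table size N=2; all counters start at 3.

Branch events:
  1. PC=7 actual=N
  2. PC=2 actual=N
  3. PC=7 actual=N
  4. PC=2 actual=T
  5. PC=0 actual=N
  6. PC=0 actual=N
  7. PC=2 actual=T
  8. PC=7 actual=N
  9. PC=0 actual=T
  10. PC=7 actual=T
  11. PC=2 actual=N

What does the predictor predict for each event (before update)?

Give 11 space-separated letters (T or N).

Ev 1: PC=7 idx=1 pred=T actual=N -> ctr[1]=2
Ev 2: PC=2 idx=0 pred=T actual=N -> ctr[0]=2
Ev 3: PC=7 idx=1 pred=T actual=N -> ctr[1]=1
Ev 4: PC=2 idx=0 pred=T actual=T -> ctr[0]=3
Ev 5: PC=0 idx=0 pred=T actual=N -> ctr[0]=2
Ev 6: PC=0 idx=0 pred=T actual=N -> ctr[0]=1
Ev 7: PC=2 idx=0 pred=N actual=T -> ctr[0]=2
Ev 8: PC=7 idx=1 pred=N actual=N -> ctr[1]=0
Ev 9: PC=0 idx=0 pred=T actual=T -> ctr[0]=3
Ev 10: PC=7 idx=1 pred=N actual=T -> ctr[1]=1
Ev 11: PC=2 idx=0 pred=T actual=N -> ctr[0]=2

Answer: T T T T T T N N T N T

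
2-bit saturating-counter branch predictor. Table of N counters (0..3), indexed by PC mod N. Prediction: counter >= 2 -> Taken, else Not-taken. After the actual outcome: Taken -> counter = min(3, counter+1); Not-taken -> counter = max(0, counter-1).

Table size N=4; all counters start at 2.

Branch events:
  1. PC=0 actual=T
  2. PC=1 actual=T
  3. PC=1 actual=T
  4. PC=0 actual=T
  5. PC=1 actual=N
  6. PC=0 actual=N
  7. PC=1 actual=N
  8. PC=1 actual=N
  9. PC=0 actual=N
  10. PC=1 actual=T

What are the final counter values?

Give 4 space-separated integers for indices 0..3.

Ev 1: PC=0 idx=0 pred=T actual=T -> ctr[0]=3
Ev 2: PC=1 idx=1 pred=T actual=T -> ctr[1]=3
Ev 3: PC=1 idx=1 pred=T actual=T -> ctr[1]=3
Ev 4: PC=0 idx=0 pred=T actual=T -> ctr[0]=3
Ev 5: PC=1 idx=1 pred=T actual=N -> ctr[1]=2
Ev 6: PC=0 idx=0 pred=T actual=N -> ctr[0]=2
Ev 7: PC=1 idx=1 pred=T actual=N -> ctr[1]=1
Ev 8: PC=1 idx=1 pred=N actual=N -> ctr[1]=0
Ev 9: PC=0 idx=0 pred=T actual=N -> ctr[0]=1
Ev 10: PC=1 idx=1 pred=N actual=T -> ctr[1]=1

Answer: 1 1 2 2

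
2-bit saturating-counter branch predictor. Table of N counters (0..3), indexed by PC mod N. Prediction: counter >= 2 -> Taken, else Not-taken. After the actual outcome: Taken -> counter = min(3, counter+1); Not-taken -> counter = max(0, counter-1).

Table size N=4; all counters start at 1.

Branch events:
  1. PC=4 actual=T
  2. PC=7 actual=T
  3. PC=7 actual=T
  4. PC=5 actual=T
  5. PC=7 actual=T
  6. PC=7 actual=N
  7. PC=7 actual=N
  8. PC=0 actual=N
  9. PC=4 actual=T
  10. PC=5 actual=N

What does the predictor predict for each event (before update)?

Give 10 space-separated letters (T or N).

Ev 1: PC=4 idx=0 pred=N actual=T -> ctr[0]=2
Ev 2: PC=7 idx=3 pred=N actual=T -> ctr[3]=2
Ev 3: PC=7 idx=3 pred=T actual=T -> ctr[3]=3
Ev 4: PC=5 idx=1 pred=N actual=T -> ctr[1]=2
Ev 5: PC=7 idx=3 pred=T actual=T -> ctr[3]=3
Ev 6: PC=7 idx=3 pred=T actual=N -> ctr[3]=2
Ev 7: PC=7 idx=3 pred=T actual=N -> ctr[3]=1
Ev 8: PC=0 idx=0 pred=T actual=N -> ctr[0]=1
Ev 9: PC=4 idx=0 pred=N actual=T -> ctr[0]=2
Ev 10: PC=5 idx=1 pred=T actual=N -> ctr[1]=1

Answer: N N T N T T T T N T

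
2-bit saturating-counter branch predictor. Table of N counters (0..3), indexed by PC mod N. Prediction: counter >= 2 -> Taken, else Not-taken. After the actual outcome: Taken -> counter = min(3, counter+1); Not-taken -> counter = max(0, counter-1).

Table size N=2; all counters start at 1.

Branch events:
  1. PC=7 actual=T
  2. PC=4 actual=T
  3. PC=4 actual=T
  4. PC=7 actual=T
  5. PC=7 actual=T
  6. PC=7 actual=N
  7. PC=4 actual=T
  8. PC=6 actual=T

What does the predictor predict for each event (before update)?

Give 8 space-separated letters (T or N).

Ev 1: PC=7 idx=1 pred=N actual=T -> ctr[1]=2
Ev 2: PC=4 idx=0 pred=N actual=T -> ctr[0]=2
Ev 3: PC=4 idx=0 pred=T actual=T -> ctr[0]=3
Ev 4: PC=7 idx=1 pred=T actual=T -> ctr[1]=3
Ev 5: PC=7 idx=1 pred=T actual=T -> ctr[1]=3
Ev 6: PC=7 idx=1 pred=T actual=N -> ctr[1]=2
Ev 7: PC=4 idx=0 pred=T actual=T -> ctr[0]=3
Ev 8: PC=6 idx=0 pred=T actual=T -> ctr[0]=3

Answer: N N T T T T T T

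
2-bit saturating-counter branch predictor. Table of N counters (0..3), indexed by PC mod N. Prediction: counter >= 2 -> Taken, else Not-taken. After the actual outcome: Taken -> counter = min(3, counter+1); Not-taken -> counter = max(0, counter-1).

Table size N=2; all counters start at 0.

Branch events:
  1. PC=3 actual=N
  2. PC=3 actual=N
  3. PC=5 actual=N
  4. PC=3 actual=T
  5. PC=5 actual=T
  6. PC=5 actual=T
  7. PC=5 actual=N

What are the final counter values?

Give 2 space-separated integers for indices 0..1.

Answer: 0 2

Derivation:
Ev 1: PC=3 idx=1 pred=N actual=N -> ctr[1]=0
Ev 2: PC=3 idx=1 pred=N actual=N -> ctr[1]=0
Ev 3: PC=5 idx=1 pred=N actual=N -> ctr[1]=0
Ev 4: PC=3 idx=1 pred=N actual=T -> ctr[1]=1
Ev 5: PC=5 idx=1 pred=N actual=T -> ctr[1]=2
Ev 6: PC=5 idx=1 pred=T actual=T -> ctr[1]=3
Ev 7: PC=5 idx=1 pred=T actual=N -> ctr[1]=2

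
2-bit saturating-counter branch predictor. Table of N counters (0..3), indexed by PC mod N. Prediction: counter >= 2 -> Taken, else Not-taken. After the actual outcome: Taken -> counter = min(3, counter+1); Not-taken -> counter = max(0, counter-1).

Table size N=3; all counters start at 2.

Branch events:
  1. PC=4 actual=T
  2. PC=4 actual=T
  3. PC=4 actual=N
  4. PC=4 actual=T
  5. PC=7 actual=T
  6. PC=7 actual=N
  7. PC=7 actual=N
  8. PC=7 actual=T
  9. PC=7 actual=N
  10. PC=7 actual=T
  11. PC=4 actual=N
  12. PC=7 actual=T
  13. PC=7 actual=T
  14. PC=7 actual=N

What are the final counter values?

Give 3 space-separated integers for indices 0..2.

Ev 1: PC=4 idx=1 pred=T actual=T -> ctr[1]=3
Ev 2: PC=4 idx=1 pred=T actual=T -> ctr[1]=3
Ev 3: PC=4 idx=1 pred=T actual=N -> ctr[1]=2
Ev 4: PC=4 idx=1 pred=T actual=T -> ctr[1]=3
Ev 5: PC=7 idx=1 pred=T actual=T -> ctr[1]=3
Ev 6: PC=7 idx=1 pred=T actual=N -> ctr[1]=2
Ev 7: PC=7 idx=1 pred=T actual=N -> ctr[1]=1
Ev 8: PC=7 idx=1 pred=N actual=T -> ctr[1]=2
Ev 9: PC=7 idx=1 pred=T actual=N -> ctr[1]=1
Ev 10: PC=7 idx=1 pred=N actual=T -> ctr[1]=2
Ev 11: PC=4 idx=1 pred=T actual=N -> ctr[1]=1
Ev 12: PC=7 idx=1 pred=N actual=T -> ctr[1]=2
Ev 13: PC=7 idx=1 pred=T actual=T -> ctr[1]=3
Ev 14: PC=7 idx=1 pred=T actual=N -> ctr[1]=2

Answer: 2 2 2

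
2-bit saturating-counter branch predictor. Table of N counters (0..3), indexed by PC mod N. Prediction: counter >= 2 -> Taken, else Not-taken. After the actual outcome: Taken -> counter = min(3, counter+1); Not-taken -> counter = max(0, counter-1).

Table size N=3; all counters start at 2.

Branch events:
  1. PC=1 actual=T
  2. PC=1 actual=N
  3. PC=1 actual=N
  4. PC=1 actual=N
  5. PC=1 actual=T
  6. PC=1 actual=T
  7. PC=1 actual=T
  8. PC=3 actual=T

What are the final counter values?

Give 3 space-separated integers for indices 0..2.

Ev 1: PC=1 idx=1 pred=T actual=T -> ctr[1]=3
Ev 2: PC=1 idx=1 pred=T actual=N -> ctr[1]=2
Ev 3: PC=1 idx=1 pred=T actual=N -> ctr[1]=1
Ev 4: PC=1 idx=1 pred=N actual=N -> ctr[1]=0
Ev 5: PC=1 idx=1 pred=N actual=T -> ctr[1]=1
Ev 6: PC=1 idx=1 pred=N actual=T -> ctr[1]=2
Ev 7: PC=1 idx=1 pred=T actual=T -> ctr[1]=3
Ev 8: PC=3 idx=0 pred=T actual=T -> ctr[0]=3

Answer: 3 3 2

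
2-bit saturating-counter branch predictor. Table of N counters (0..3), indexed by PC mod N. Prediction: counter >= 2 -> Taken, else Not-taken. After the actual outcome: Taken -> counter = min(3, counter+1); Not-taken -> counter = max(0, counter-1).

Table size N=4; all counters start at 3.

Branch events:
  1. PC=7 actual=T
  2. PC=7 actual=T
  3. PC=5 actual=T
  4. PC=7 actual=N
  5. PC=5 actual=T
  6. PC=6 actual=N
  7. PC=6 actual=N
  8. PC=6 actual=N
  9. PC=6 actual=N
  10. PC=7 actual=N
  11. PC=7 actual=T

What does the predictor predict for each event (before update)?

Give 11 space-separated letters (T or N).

Answer: T T T T T T T N N T N

Derivation:
Ev 1: PC=7 idx=3 pred=T actual=T -> ctr[3]=3
Ev 2: PC=7 idx=3 pred=T actual=T -> ctr[3]=3
Ev 3: PC=5 idx=1 pred=T actual=T -> ctr[1]=3
Ev 4: PC=7 idx=3 pred=T actual=N -> ctr[3]=2
Ev 5: PC=5 idx=1 pred=T actual=T -> ctr[1]=3
Ev 6: PC=6 idx=2 pred=T actual=N -> ctr[2]=2
Ev 7: PC=6 idx=2 pred=T actual=N -> ctr[2]=1
Ev 8: PC=6 idx=2 pred=N actual=N -> ctr[2]=0
Ev 9: PC=6 idx=2 pred=N actual=N -> ctr[2]=0
Ev 10: PC=7 idx=3 pred=T actual=N -> ctr[3]=1
Ev 11: PC=7 idx=3 pred=N actual=T -> ctr[3]=2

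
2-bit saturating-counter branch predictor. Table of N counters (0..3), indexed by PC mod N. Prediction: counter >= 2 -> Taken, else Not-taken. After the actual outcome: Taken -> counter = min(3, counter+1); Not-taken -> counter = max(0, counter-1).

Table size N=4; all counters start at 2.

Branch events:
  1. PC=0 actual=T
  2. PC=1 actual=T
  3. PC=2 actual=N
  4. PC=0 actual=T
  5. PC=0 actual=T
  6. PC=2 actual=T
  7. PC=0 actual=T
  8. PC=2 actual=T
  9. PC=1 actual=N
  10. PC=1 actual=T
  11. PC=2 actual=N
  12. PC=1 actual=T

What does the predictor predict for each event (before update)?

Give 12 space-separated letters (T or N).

Ev 1: PC=0 idx=0 pred=T actual=T -> ctr[0]=3
Ev 2: PC=1 idx=1 pred=T actual=T -> ctr[1]=3
Ev 3: PC=2 idx=2 pred=T actual=N -> ctr[2]=1
Ev 4: PC=0 idx=0 pred=T actual=T -> ctr[0]=3
Ev 5: PC=0 idx=0 pred=T actual=T -> ctr[0]=3
Ev 6: PC=2 idx=2 pred=N actual=T -> ctr[2]=2
Ev 7: PC=0 idx=0 pred=T actual=T -> ctr[0]=3
Ev 8: PC=2 idx=2 pred=T actual=T -> ctr[2]=3
Ev 9: PC=1 idx=1 pred=T actual=N -> ctr[1]=2
Ev 10: PC=1 idx=1 pred=T actual=T -> ctr[1]=3
Ev 11: PC=2 idx=2 pred=T actual=N -> ctr[2]=2
Ev 12: PC=1 idx=1 pred=T actual=T -> ctr[1]=3

Answer: T T T T T N T T T T T T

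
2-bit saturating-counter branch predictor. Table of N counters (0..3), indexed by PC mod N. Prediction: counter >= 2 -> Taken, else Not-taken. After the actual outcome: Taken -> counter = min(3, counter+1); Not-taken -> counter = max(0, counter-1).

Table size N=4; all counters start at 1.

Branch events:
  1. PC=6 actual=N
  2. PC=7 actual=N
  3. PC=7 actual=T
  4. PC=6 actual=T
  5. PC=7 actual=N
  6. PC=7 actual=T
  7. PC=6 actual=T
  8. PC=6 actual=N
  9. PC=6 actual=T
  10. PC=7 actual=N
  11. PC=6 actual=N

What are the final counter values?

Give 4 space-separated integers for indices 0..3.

Ev 1: PC=6 idx=2 pred=N actual=N -> ctr[2]=0
Ev 2: PC=7 idx=3 pred=N actual=N -> ctr[3]=0
Ev 3: PC=7 idx=3 pred=N actual=T -> ctr[3]=1
Ev 4: PC=6 idx=2 pred=N actual=T -> ctr[2]=1
Ev 5: PC=7 idx=3 pred=N actual=N -> ctr[3]=0
Ev 6: PC=7 idx=3 pred=N actual=T -> ctr[3]=1
Ev 7: PC=6 idx=2 pred=N actual=T -> ctr[2]=2
Ev 8: PC=6 idx=2 pred=T actual=N -> ctr[2]=1
Ev 9: PC=6 idx=2 pred=N actual=T -> ctr[2]=2
Ev 10: PC=7 idx=3 pred=N actual=N -> ctr[3]=0
Ev 11: PC=6 idx=2 pred=T actual=N -> ctr[2]=1

Answer: 1 1 1 0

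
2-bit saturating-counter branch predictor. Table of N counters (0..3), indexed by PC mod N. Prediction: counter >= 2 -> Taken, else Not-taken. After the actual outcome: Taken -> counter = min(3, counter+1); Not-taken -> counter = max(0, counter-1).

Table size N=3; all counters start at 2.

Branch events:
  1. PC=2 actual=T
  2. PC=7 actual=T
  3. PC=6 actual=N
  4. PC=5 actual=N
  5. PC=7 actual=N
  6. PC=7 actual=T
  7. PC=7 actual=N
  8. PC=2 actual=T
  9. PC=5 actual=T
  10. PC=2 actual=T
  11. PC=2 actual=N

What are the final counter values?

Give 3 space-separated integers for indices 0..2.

Ev 1: PC=2 idx=2 pred=T actual=T -> ctr[2]=3
Ev 2: PC=7 idx=1 pred=T actual=T -> ctr[1]=3
Ev 3: PC=6 idx=0 pred=T actual=N -> ctr[0]=1
Ev 4: PC=5 idx=2 pred=T actual=N -> ctr[2]=2
Ev 5: PC=7 idx=1 pred=T actual=N -> ctr[1]=2
Ev 6: PC=7 idx=1 pred=T actual=T -> ctr[1]=3
Ev 7: PC=7 idx=1 pred=T actual=N -> ctr[1]=2
Ev 8: PC=2 idx=2 pred=T actual=T -> ctr[2]=3
Ev 9: PC=5 idx=2 pred=T actual=T -> ctr[2]=3
Ev 10: PC=2 idx=2 pred=T actual=T -> ctr[2]=3
Ev 11: PC=2 idx=2 pred=T actual=N -> ctr[2]=2

Answer: 1 2 2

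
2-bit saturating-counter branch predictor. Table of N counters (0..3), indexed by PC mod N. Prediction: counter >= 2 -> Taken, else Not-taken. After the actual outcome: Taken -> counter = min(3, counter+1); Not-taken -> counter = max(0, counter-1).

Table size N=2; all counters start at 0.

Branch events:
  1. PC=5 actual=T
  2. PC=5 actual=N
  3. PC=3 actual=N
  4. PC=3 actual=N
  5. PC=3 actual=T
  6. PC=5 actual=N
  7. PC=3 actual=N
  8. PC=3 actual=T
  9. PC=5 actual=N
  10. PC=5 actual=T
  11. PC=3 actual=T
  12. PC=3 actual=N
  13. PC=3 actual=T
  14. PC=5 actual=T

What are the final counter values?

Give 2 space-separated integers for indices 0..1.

Ev 1: PC=5 idx=1 pred=N actual=T -> ctr[1]=1
Ev 2: PC=5 idx=1 pred=N actual=N -> ctr[1]=0
Ev 3: PC=3 idx=1 pred=N actual=N -> ctr[1]=0
Ev 4: PC=3 idx=1 pred=N actual=N -> ctr[1]=0
Ev 5: PC=3 idx=1 pred=N actual=T -> ctr[1]=1
Ev 6: PC=5 idx=1 pred=N actual=N -> ctr[1]=0
Ev 7: PC=3 idx=1 pred=N actual=N -> ctr[1]=0
Ev 8: PC=3 idx=1 pred=N actual=T -> ctr[1]=1
Ev 9: PC=5 idx=1 pred=N actual=N -> ctr[1]=0
Ev 10: PC=5 idx=1 pred=N actual=T -> ctr[1]=1
Ev 11: PC=3 idx=1 pred=N actual=T -> ctr[1]=2
Ev 12: PC=3 idx=1 pred=T actual=N -> ctr[1]=1
Ev 13: PC=3 idx=1 pred=N actual=T -> ctr[1]=2
Ev 14: PC=5 idx=1 pred=T actual=T -> ctr[1]=3

Answer: 0 3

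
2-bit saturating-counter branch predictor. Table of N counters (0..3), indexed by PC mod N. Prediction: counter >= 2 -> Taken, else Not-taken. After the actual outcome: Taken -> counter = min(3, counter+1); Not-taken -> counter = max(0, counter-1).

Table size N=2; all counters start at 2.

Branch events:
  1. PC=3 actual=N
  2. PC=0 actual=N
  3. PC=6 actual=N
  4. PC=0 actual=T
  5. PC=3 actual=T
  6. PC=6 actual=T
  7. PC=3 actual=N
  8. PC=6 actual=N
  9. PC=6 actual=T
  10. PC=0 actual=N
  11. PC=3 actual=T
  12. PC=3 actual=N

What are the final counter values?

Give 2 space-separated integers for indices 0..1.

Answer: 1 1

Derivation:
Ev 1: PC=3 idx=1 pred=T actual=N -> ctr[1]=1
Ev 2: PC=0 idx=0 pred=T actual=N -> ctr[0]=1
Ev 3: PC=6 idx=0 pred=N actual=N -> ctr[0]=0
Ev 4: PC=0 idx=0 pred=N actual=T -> ctr[0]=1
Ev 5: PC=3 idx=1 pred=N actual=T -> ctr[1]=2
Ev 6: PC=6 idx=0 pred=N actual=T -> ctr[0]=2
Ev 7: PC=3 idx=1 pred=T actual=N -> ctr[1]=1
Ev 8: PC=6 idx=0 pred=T actual=N -> ctr[0]=1
Ev 9: PC=6 idx=0 pred=N actual=T -> ctr[0]=2
Ev 10: PC=0 idx=0 pred=T actual=N -> ctr[0]=1
Ev 11: PC=3 idx=1 pred=N actual=T -> ctr[1]=2
Ev 12: PC=3 idx=1 pred=T actual=N -> ctr[1]=1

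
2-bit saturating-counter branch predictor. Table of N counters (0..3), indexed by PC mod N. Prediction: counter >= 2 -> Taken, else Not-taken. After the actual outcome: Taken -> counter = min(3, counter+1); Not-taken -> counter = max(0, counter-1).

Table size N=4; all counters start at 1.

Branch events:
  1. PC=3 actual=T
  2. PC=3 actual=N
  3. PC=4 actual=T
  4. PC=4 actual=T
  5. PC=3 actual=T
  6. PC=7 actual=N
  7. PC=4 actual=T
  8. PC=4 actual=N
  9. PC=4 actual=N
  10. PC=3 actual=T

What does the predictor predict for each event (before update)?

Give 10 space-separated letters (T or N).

Answer: N T N T N T T T T N

Derivation:
Ev 1: PC=3 idx=3 pred=N actual=T -> ctr[3]=2
Ev 2: PC=3 idx=3 pred=T actual=N -> ctr[3]=1
Ev 3: PC=4 idx=0 pred=N actual=T -> ctr[0]=2
Ev 4: PC=4 idx=0 pred=T actual=T -> ctr[0]=3
Ev 5: PC=3 idx=3 pred=N actual=T -> ctr[3]=2
Ev 6: PC=7 idx=3 pred=T actual=N -> ctr[3]=1
Ev 7: PC=4 idx=0 pred=T actual=T -> ctr[0]=3
Ev 8: PC=4 idx=0 pred=T actual=N -> ctr[0]=2
Ev 9: PC=4 idx=0 pred=T actual=N -> ctr[0]=1
Ev 10: PC=3 idx=3 pred=N actual=T -> ctr[3]=2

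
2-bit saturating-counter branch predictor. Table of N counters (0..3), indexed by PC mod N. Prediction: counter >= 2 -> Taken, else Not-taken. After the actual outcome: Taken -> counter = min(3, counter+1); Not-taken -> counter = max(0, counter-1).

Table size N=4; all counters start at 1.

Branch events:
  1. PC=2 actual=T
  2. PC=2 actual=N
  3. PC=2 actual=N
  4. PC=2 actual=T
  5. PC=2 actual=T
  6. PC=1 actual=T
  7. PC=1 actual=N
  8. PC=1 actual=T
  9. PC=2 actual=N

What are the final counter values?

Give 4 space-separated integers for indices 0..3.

Answer: 1 2 1 1

Derivation:
Ev 1: PC=2 idx=2 pred=N actual=T -> ctr[2]=2
Ev 2: PC=2 idx=2 pred=T actual=N -> ctr[2]=1
Ev 3: PC=2 idx=2 pred=N actual=N -> ctr[2]=0
Ev 4: PC=2 idx=2 pred=N actual=T -> ctr[2]=1
Ev 5: PC=2 idx=2 pred=N actual=T -> ctr[2]=2
Ev 6: PC=1 idx=1 pred=N actual=T -> ctr[1]=2
Ev 7: PC=1 idx=1 pred=T actual=N -> ctr[1]=1
Ev 8: PC=1 idx=1 pred=N actual=T -> ctr[1]=2
Ev 9: PC=2 idx=2 pred=T actual=N -> ctr[2]=1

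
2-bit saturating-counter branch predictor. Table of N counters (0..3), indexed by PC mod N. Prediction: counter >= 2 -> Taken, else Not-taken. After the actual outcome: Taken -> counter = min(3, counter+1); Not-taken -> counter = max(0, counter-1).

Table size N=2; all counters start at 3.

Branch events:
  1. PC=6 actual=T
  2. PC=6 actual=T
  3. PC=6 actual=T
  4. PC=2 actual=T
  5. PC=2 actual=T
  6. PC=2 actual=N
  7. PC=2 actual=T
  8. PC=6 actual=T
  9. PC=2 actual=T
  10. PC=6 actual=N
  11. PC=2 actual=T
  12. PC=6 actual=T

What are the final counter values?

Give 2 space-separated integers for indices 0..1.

Answer: 3 3

Derivation:
Ev 1: PC=6 idx=0 pred=T actual=T -> ctr[0]=3
Ev 2: PC=6 idx=0 pred=T actual=T -> ctr[0]=3
Ev 3: PC=6 idx=0 pred=T actual=T -> ctr[0]=3
Ev 4: PC=2 idx=0 pred=T actual=T -> ctr[0]=3
Ev 5: PC=2 idx=0 pred=T actual=T -> ctr[0]=3
Ev 6: PC=2 idx=0 pred=T actual=N -> ctr[0]=2
Ev 7: PC=2 idx=0 pred=T actual=T -> ctr[0]=3
Ev 8: PC=6 idx=0 pred=T actual=T -> ctr[0]=3
Ev 9: PC=2 idx=0 pred=T actual=T -> ctr[0]=3
Ev 10: PC=6 idx=0 pred=T actual=N -> ctr[0]=2
Ev 11: PC=2 idx=0 pred=T actual=T -> ctr[0]=3
Ev 12: PC=6 idx=0 pred=T actual=T -> ctr[0]=3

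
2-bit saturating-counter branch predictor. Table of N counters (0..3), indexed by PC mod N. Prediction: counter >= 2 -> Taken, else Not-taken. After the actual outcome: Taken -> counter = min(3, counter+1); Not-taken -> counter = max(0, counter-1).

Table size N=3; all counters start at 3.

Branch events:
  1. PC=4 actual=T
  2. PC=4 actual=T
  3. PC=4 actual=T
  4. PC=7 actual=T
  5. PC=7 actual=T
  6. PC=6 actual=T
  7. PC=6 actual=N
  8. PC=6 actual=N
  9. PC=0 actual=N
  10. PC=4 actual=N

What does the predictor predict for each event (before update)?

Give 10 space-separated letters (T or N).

Answer: T T T T T T T T N T

Derivation:
Ev 1: PC=4 idx=1 pred=T actual=T -> ctr[1]=3
Ev 2: PC=4 idx=1 pred=T actual=T -> ctr[1]=3
Ev 3: PC=4 idx=1 pred=T actual=T -> ctr[1]=3
Ev 4: PC=7 idx=1 pred=T actual=T -> ctr[1]=3
Ev 5: PC=7 idx=1 pred=T actual=T -> ctr[1]=3
Ev 6: PC=6 idx=0 pred=T actual=T -> ctr[0]=3
Ev 7: PC=6 idx=0 pred=T actual=N -> ctr[0]=2
Ev 8: PC=6 idx=0 pred=T actual=N -> ctr[0]=1
Ev 9: PC=0 idx=0 pred=N actual=N -> ctr[0]=0
Ev 10: PC=4 idx=1 pred=T actual=N -> ctr[1]=2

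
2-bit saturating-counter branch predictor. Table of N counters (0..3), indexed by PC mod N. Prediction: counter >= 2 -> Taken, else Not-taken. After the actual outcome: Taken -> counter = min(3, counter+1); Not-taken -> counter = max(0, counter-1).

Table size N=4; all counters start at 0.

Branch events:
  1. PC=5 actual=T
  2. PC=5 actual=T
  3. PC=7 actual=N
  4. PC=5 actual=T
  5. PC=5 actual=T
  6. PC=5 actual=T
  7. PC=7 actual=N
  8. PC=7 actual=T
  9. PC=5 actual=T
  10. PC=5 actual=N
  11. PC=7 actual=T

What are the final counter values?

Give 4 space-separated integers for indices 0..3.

Ev 1: PC=5 idx=1 pred=N actual=T -> ctr[1]=1
Ev 2: PC=5 idx=1 pred=N actual=T -> ctr[1]=2
Ev 3: PC=7 idx=3 pred=N actual=N -> ctr[3]=0
Ev 4: PC=5 idx=1 pred=T actual=T -> ctr[1]=3
Ev 5: PC=5 idx=1 pred=T actual=T -> ctr[1]=3
Ev 6: PC=5 idx=1 pred=T actual=T -> ctr[1]=3
Ev 7: PC=7 idx=3 pred=N actual=N -> ctr[3]=0
Ev 8: PC=7 idx=3 pred=N actual=T -> ctr[3]=1
Ev 9: PC=5 idx=1 pred=T actual=T -> ctr[1]=3
Ev 10: PC=5 idx=1 pred=T actual=N -> ctr[1]=2
Ev 11: PC=7 idx=3 pred=N actual=T -> ctr[3]=2

Answer: 0 2 0 2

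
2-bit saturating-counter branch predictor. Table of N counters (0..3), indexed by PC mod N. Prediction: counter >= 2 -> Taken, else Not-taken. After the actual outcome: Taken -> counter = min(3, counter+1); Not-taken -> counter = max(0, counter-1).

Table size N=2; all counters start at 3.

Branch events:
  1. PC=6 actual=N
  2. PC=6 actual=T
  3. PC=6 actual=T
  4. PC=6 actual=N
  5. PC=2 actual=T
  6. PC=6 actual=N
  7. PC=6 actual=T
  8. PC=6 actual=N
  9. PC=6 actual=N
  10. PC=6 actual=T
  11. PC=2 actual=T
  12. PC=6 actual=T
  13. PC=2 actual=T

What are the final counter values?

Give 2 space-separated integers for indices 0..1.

Answer: 3 3

Derivation:
Ev 1: PC=6 idx=0 pred=T actual=N -> ctr[0]=2
Ev 2: PC=6 idx=0 pred=T actual=T -> ctr[0]=3
Ev 3: PC=6 idx=0 pred=T actual=T -> ctr[0]=3
Ev 4: PC=6 idx=0 pred=T actual=N -> ctr[0]=2
Ev 5: PC=2 idx=0 pred=T actual=T -> ctr[0]=3
Ev 6: PC=6 idx=0 pred=T actual=N -> ctr[0]=2
Ev 7: PC=6 idx=0 pred=T actual=T -> ctr[0]=3
Ev 8: PC=6 idx=0 pred=T actual=N -> ctr[0]=2
Ev 9: PC=6 idx=0 pred=T actual=N -> ctr[0]=1
Ev 10: PC=6 idx=0 pred=N actual=T -> ctr[0]=2
Ev 11: PC=2 idx=0 pred=T actual=T -> ctr[0]=3
Ev 12: PC=6 idx=0 pred=T actual=T -> ctr[0]=3
Ev 13: PC=2 idx=0 pred=T actual=T -> ctr[0]=3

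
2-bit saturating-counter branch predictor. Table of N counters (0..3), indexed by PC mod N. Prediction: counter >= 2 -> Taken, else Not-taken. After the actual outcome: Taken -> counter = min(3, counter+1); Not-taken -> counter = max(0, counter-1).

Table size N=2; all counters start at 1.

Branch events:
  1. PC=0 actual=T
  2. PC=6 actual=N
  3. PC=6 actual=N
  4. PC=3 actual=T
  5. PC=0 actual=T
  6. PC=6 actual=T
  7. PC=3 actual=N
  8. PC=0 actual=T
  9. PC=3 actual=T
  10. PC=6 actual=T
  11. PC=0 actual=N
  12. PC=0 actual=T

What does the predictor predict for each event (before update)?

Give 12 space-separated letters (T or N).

Answer: N T N N N N T T N T T T

Derivation:
Ev 1: PC=0 idx=0 pred=N actual=T -> ctr[0]=2
Ev 2: PC=6 idx=0 pred=T actual=N -> ctr[0]=1
Ev 3: PC=6 idx=0 pred=N actual=N -> ctr[0]=0
Ev 4: PC=3 idx=1 pred=N actual=T -> ctr[1]=2
Ev 5: PC=0 idx=0 pred=N actual=T -> ctr[0]=1
Ev 6: PC=6 idx=0 pred=N actual=T -> ctr[0]=2
Ev 7: PC=3 idx=1 pred=T actual=N -> ctr[1]=1
Ev 8: PC=0 idx=0 pred=T actual=T -> ctr[0]=3
Ev 9: PC=3 idx=1 pred=N actual=T -> ctr[1]=2
Ev 10: PC=6 idx=0 pred=T actual=T -> ctr[0]=3
Ev 11: PC=0 idx=0 pred=T actual=N -> ctr[0]=2
Ev 12: PC=0 idx=0 pred=T actual=T -> ctr[0]=3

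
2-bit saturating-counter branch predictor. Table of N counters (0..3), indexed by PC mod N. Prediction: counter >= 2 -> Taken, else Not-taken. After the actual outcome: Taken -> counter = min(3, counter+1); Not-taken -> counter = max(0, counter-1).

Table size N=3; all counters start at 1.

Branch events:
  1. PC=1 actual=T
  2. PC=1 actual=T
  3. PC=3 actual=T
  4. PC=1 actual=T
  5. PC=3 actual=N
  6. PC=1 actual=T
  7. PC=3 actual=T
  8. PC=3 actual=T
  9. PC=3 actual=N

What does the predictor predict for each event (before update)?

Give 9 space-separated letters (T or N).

Answer: N T N T T T N T T

Derivation:
Ev 1: PC=1 idx=1 pred=N actual=T -> ctr[1]=2
Ev 2: PC=1 idx=1 pred=T actual=T -> ctr[1]=3
Ev 3: PC=3 idx=0 pred=N actual=T -> ctr[0]=2
Ev 4: PC=1 idx=1 pred=T actual=T -> ctr[1]=3
Ev 5: PC=3 idx=0 pred=T actual=N -> ctr[0]=1
Ev 6: PC=1 idx=1 pred=T actual=T -> ctr[1]=3
Ev 7: PC=3 idx=0 pred=N actual=T -> ctr[0]=2
Ev 8: PC=3 idx=0 pred=T actual=T -> ctr[0]=3
Ev 9: PC=3 idx=0 pred=T actual=N -> ctr[0]=2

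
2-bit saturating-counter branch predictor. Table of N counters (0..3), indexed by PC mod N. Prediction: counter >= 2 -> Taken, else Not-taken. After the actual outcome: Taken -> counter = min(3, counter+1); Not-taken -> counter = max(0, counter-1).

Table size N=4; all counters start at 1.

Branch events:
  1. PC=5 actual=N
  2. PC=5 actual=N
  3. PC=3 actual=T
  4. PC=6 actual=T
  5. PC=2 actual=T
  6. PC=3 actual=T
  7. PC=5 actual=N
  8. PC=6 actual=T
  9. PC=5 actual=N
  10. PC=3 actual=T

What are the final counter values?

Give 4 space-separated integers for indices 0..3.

Answer: 1 0 3 3

Derivation:
Ev 1: PC=5 idx=1 pred=N actual=N -> ctr[1]=0
Ev 2: PC=5 idx=1 pred=N actual=N -> ctr[1]=0
Ev 3: PC=3 idx=3 pred=N actual=T -> ctr[3]=2
Ev 4: PC=6 idx=2 pred=N actual=T -> ctr[2]=2
Ev 5: PC=2 idx=2 pred=T actual=T -> ctr[2]=3
Ev 6: PC=3 idx=3 pred=T actual=T -> ctr[3]=3
Ev 7: PC=5 idx=1 pred=N actual=N -> ctr[1]=0
Ev 8: PC=6 idx=2 pred=T actual=T -> ctr[2]=3
Ev 9: PC=5 idx=1 pred=N actual=N -> ctr[1]=0
Ev 10: PC=3 idx=3 pred=T actual=T -> ctr[3]=3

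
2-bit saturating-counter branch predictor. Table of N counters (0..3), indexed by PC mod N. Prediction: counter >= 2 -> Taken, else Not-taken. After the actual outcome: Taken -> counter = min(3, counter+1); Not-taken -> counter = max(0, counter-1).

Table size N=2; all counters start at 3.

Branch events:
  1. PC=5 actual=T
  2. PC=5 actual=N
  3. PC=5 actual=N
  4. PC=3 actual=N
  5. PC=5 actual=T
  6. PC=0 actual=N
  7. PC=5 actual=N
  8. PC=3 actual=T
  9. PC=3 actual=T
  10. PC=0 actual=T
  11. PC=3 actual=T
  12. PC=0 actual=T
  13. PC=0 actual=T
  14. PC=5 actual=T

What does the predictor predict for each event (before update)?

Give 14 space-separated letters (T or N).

Answer: T T T N N T N N N T T T T T

Derivation:
Ev 1: PC=5 idx=1 pred=T actual=T -> ctr[1]=3
Ev 2: PC=5 idx=1 pred=T actual=N -> ctr[1]=2
Ev 3: PC=5 idx=1 pred=T actual=N -> ctr[1]=1
Ev 4: PC=3 idx=1 pred=N actual=N -> ctr[1]=0
Ev 5: PC=5 idx=1 pred=N actual=T -> ctr[1]=1
Ev 6: PC=0 idx=0 pred=T actual=N -> ctr[0]=2
Ev 7: PC=5 idx=1 pred=N actual=N -> ctr[1]=0
Ev 8: PC=3 idx=1 pred=N actual=T -> ctr[1]=1
Ev 9: PC=3 idx=1 pred=N actual=T -> ctr[1]=2
Ev 10: PC=0 idx=0 pred=T actual=T -> ctr[0]=3
Ev 11: PC=3 idx=1 pred=T actual=T -> ctr[1]=3
Ev 12: PC=0 idx=0 pred=T actual=T -> ctr[0]=3
Ev 13: PC=0 idx=0 pred=T actual=T -> ctr[0]=3
Ev 14: PC=5 idx=1 pred=T actual=T -> ctr[1]=3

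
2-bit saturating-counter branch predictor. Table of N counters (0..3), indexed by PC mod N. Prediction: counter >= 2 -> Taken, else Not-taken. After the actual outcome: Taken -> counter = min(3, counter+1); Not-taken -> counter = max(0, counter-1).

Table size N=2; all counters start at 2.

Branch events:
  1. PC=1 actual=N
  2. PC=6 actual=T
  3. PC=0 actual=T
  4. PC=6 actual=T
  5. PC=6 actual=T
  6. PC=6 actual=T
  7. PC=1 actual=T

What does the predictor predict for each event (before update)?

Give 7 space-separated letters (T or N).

Answer: T T T T T T N

Derivation:
Ev 1: PC=1 idx=1 pred=T actual=N -> ctr[1]=1
Ev 2: PC=6 idx=0 pred=T actual=T -> ctr[0]=3
Ev 3: PC=0 idx=0 pred=T actual=T -> ctr[0]=3
Ev 4: PC=6 idx=0 pred=T actual=T -> ctr[0]=3
Ev 5: PC=6 idx=0 pred=T actual=T -> ctr[0]=3
Ev 6: PC=6 idx=0 pred=T actual=T -> ctr[0]=3
Ev 7: PC=1 idx=1 pred=N actual=T -> ctr[1]=2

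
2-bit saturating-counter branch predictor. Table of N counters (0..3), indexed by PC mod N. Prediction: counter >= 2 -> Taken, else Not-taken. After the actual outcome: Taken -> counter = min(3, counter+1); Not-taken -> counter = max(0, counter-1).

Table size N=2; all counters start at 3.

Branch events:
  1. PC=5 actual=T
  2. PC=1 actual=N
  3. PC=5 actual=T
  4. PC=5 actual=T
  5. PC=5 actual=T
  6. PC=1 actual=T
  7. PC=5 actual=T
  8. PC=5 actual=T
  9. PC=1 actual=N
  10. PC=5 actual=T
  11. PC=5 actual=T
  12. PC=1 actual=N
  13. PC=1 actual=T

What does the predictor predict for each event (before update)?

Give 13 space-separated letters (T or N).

Ev 1: PC=5 idx=1 pred=T actual=T -> ctr[1]=3
Ev 2: PC=1 idx=1 pred=T actual=N -> ctr[1]=2
Ev 3: PC=5 idx=1 pred=T actual=T -> ctr[1]=3
Ev 4: PC=5 idx=1 pred=T actual=T -> ctr[1]=3
Ev 5: PC=5 idx=1 pred=T actual=T -> ctr[1]=3
Ev 6: PC=1 idx=1 pred=T actual=T -> ctr[1]=3
Ev 7: PC=5 idx=1 pred=T actual=T -> ctr[1]=3
Ev 8: PC=5 idx=1 pred=T actual=T -> ctr[1]=3
Ev 9: PC=1 idx=1 pred=T actual=N -> ctr[1]=2
Ev 10: PC=5 idx=1 pred=T actual=T -> ctr[1]=3
Ev 11: PC=5 idx=1 pred=T actual=T -> ctr[1]=3
Ev 12: PC=1 idx=1 pred=T actual=N -> ctr[1]=2
Ev 13: PC=1 idx=1 pred=T actual=T -> ctr[1]=3

Answer: T T T T T T T T T T T T T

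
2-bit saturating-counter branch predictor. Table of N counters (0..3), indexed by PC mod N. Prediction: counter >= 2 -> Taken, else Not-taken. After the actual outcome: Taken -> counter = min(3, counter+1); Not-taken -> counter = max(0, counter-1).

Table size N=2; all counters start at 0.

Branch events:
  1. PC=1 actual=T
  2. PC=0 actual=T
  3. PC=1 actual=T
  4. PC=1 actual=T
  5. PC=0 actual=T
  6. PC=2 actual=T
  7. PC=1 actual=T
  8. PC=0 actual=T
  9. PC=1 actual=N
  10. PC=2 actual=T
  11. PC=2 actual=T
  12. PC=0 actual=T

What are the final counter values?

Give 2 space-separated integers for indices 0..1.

Ev 1: PC=1 idx=1 pred=N actual=T -> ctr[1]=1
Ev 2: PC=0 idx=0 pred=N actual=T -> ctr[0]=1
Ev 3: PC=1 idx=1 pred=N actual=T -> ctr[1]=2
Ev 4: PC=1 idx=1 pred=T actual=T -> ctr[1]=3
Ev 5: PC=0 idx=0 pred=N actual=T -> ctr[0]=2
Ev 6: PC=2 idx=0 pred=T actual=T -> ctr[0]=3
Ev 7: PC=1 idx=1 pred=T actual=T -> ctr[1]=3
Ev 8: PC=0 idx=0 pred=T actual=T -> ctr[0]=3
Ev 9: PC=1 idx=1 pred=T actual=N -> ctr[1]=2
Ev 10: PC=2 idx=0 pred=T actual=T -> ctr[0]=3
Ev 11: PC=2 idx=0 pred=T actual=T -> ctr[0]=3
Ev 12: PC=0 idx=0 pred=T actual=T -> ctr[0]=3

Answer: 3 2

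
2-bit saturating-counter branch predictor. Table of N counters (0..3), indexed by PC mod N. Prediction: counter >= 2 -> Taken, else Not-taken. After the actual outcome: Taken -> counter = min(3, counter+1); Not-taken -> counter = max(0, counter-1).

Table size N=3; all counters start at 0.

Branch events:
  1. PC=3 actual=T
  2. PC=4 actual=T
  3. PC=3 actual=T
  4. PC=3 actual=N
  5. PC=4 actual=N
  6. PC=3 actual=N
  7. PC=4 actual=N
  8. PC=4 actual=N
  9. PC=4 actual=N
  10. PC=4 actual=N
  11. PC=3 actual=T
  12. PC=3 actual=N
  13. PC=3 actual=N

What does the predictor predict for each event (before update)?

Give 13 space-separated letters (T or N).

Answer: N N N T N N N N N N N N N

Derivation:
Ev 1: PC=3 idx=0 pred=N actual=T -> ctr[0]=1
Ev 2: PC=4 idx=1 pred=N actual=T -> ctr[1]=1
Ev 3: PC=3 idx=0 pred=N actual=T -> ctr[0]=2
Ev 4: PC=3 idx=0 pred=T actual=N -> ctr[0]=1
Ev 5: PC=4 idx=1 pred=N actual=N -> ctr[1]=0
Ev 6: PC=3 idx=0 pred=N actual=N -> ctr[0]=0
Ev 7: PC=4 idx=1 pred=N actual=N -> ctr[1]=0
Ev 8: PC=4 idx=1 pred=N actual=N -> ctr[1]=0
Ev 9: PC=4 idx=1 pred=N actual=N -> ctr[1]=0
Ev 10: PC=4 idx=1 pred=N actual=N -> ctr[1]=0
Ev 11: PC=3 idx=0 pred=N actual=T -> ctr[0]=1
Ev 12: PC=3 idx=0 pred=N actual=N -> ctr[0]=0
Ev 13: PC=3 idx=0 pred=N actual=N -> ctr[0]=0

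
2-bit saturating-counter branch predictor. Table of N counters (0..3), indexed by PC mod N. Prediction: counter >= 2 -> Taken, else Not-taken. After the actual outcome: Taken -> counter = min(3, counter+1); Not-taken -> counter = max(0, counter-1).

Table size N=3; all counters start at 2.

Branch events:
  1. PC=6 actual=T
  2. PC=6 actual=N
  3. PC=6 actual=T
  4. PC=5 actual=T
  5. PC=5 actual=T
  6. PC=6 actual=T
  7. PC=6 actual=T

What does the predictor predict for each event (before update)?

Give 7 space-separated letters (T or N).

Answer: T T T T T T T

Derivation:
Ev 1: PC=6 idx=0 pred=T actual=T -> ctr[0]=3
Ev 2: PC=6 idx=0 pred=T actual=N -> ctr[0]=2
Ev 3: PC=6 idx=0 pred=T actual=T -> ctr[0]=3
Ev 4: PC=5 idx=2 pred=T actual=T -> ctr[2]=3
Ev 5: PC=5 idx=2 pred=T actual=T -> ctr[2]=3
Ev 6: PC=6 idx=0 pred=T actual=T -> ctr[0]=3
Ev 7: PC=6 idx=0 pred=T actual=T -> ctr[0]=3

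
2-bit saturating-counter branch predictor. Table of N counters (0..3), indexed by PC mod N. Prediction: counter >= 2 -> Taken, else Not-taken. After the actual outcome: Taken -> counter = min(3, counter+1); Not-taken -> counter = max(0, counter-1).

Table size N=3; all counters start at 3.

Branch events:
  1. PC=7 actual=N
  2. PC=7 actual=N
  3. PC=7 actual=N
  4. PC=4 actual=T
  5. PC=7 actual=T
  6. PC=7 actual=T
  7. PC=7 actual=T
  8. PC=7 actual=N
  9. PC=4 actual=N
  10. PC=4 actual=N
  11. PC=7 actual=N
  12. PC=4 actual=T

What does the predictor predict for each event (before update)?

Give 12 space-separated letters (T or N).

Ev 1: PC=7 idx=1 pred=T actual=N -> ctr[1]=2
Ev 2: PC=7 idx=1 pred=T actual=N -> ctr[1]=1
Ev 3: PC=7 idx=1 pred=N actual=N -> ctr[1]=0
Ev 4: PC=4 idx=1 pred=N actual=T -> ctr[1]=1
Ev 5: PC=7 idx=1 pred=N actual=T -> ctr[1]=2
Ev 6: PC=7 idx=1 pred=T actual=T -> ctr[1]=3
Ev 7: PC=7 idx=1 pred=T actual=T -> ctr[1]=3
Ev 8: PC=7 idx=1 pred=T actual=N -> ctr[1]=2
Ev 9: PC=4 idx=1 pred=T actual=N -> ctr[1]=1
Ev 10: PC=4 idx=1 pred=N actual=N -> ctr[1]=0
Ev 11: PC=7 idx=1 pred=N actual=N -> ctr[1]=0
Ev 12: PC=4 idx=1 pred=N actual=T -> ctr[1]=1

Answer: T T N N N T T T T N N N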